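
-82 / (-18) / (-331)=-0.01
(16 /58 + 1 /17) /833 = 165 /410669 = 0.00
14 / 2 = 7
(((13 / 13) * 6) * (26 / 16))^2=95.06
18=18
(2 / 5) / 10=1 / 25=0.04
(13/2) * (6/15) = 2.60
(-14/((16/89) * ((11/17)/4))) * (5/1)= -52955/22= -2407.05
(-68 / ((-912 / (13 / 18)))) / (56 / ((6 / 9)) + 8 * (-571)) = -0.00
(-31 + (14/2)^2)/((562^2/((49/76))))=441/12002072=0.00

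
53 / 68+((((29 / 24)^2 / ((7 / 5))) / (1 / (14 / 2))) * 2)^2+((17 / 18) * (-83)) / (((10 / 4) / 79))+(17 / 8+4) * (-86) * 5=-34524173603 / 7050240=-4896.88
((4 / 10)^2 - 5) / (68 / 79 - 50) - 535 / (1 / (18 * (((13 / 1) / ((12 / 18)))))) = -18224524691 / 97050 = -187784.90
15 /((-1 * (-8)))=15 /8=1.88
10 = 10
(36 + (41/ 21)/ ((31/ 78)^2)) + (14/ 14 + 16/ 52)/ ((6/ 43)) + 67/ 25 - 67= -86417323/ 13117650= -6.59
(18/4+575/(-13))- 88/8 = -1319/26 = -50.73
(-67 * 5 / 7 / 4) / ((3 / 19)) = -6365 / 84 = -75.77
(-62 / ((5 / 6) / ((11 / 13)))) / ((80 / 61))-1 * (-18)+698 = 868397 / 1300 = 668.00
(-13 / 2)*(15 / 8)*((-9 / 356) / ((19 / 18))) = 15795 / 54112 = 0.29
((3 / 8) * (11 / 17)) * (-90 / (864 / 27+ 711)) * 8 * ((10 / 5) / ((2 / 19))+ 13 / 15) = -59004 / 12631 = -4.67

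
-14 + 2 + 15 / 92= -1089 / 92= -11.84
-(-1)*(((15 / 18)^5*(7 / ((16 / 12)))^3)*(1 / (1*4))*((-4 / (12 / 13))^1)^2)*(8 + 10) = 4913.92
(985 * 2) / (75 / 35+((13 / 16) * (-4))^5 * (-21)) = 14120960 / 54595431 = 0.26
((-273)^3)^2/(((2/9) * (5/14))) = 26080531138487007/5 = 5216106227697401.40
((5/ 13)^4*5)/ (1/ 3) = 9375/ 28561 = 0.33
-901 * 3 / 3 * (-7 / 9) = 6307 / 9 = 700.78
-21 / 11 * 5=-105 / 11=-9.55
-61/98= -0.62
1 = 1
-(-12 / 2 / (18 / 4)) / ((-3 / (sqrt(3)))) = -4* sqrt(3) / 9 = -0.77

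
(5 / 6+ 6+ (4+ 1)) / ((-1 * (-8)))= 71 / 48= 1.48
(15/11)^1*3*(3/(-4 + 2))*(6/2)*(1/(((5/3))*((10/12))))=-729/55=-13.25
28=28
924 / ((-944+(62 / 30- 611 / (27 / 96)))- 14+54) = -3780 / 12577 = -0.30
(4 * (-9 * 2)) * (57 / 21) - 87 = -1977 / 7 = -282.43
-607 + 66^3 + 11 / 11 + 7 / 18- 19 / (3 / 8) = 5163115 / 18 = 286839.72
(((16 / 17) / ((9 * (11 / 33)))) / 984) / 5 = 2 / 31365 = 0.00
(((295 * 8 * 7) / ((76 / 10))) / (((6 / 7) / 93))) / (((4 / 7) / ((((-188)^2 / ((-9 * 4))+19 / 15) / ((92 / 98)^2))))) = -332303582330405 / 723672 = -459190879.75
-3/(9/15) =-5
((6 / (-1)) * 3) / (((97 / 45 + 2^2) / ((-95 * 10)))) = 769500 / 277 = 2777.98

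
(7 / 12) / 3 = 7 / 36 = 0.19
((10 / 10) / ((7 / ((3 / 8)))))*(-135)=-405 / 56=-7.23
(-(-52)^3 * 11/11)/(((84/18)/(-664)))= -140045568/7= -20006509.71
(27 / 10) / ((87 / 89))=801 / 290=2.76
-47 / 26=-1.81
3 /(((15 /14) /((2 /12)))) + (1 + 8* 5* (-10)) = -398.53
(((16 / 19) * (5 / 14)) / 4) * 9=90 / 133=0.68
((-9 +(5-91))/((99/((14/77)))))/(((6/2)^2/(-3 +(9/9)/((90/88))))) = 3458/88209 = 0.04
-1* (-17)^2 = -289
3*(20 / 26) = 30 / 13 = 2.31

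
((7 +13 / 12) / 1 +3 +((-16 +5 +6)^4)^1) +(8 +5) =7789 / 12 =649.08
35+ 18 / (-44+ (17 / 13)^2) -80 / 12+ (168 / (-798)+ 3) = 30.70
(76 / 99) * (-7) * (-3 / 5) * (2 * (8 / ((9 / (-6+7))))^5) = 34865152 / 9743085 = 3.58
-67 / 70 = -0.96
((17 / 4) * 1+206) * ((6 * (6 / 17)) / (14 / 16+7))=6728 / 119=56.54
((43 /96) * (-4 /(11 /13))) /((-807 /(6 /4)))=559 /142032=0.00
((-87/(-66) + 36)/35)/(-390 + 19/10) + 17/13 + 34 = 137155510/3884881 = 35.30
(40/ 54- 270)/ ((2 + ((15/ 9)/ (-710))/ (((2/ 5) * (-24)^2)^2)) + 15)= -152224727040/ 9610887143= -15.84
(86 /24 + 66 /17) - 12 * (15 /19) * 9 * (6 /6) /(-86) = 1409531 /166668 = 8.46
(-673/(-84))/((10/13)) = 8749/840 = 10.42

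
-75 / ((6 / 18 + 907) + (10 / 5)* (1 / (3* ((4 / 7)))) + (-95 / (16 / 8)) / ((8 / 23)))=-0.10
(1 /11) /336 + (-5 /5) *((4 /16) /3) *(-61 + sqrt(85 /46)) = 6263 /1232-sqrt(3910) /552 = 4.97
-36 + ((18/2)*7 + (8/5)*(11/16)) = 281/10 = 28.10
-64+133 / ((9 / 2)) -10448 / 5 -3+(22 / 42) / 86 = -57621469 / 27090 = -2127.04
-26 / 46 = -13 / 23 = -0.57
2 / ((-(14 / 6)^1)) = -0.86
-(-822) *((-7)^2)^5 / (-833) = -4738666422 / 17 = -278745083.65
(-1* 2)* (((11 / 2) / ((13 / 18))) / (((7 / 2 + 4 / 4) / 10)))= -440 / 13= -33.85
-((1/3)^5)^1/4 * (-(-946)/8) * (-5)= 2365/3888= 0.61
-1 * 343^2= -117649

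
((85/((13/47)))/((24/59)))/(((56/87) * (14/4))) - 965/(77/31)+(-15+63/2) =-8222889/224224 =-36.67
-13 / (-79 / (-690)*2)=-4485 / 79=-56.77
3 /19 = 0.16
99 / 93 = 33 / 31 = 1.06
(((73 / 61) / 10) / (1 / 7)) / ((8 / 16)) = 511 / 305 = 1.68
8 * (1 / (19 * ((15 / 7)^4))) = 19208 / 961875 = 0.02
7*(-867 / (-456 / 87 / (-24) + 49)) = -528003 / 4282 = -123.31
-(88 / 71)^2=-7744 / 5041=-1.54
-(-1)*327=327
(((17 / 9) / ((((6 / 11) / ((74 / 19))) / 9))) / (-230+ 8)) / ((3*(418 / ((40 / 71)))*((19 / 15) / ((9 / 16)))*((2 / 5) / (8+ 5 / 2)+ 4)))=-44625 / 1651866688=-0.00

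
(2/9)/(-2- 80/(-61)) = -61/189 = -0.32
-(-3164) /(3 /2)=6328 /3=2109.33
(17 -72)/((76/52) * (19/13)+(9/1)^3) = -9295/123562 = -0.08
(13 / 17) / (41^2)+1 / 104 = 29929 / 2972008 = 0.01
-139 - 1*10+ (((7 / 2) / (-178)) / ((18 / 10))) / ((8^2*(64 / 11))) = -1955414401 / 13123584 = -149.00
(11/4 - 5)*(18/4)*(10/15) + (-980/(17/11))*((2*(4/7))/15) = -11233/204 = -55.06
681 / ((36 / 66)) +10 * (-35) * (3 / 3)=1797 / 2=898.50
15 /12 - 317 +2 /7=-8833 /28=-315.46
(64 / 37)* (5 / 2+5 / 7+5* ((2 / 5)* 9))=9504 / 259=36.69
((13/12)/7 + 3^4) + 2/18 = 20479/252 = 81.27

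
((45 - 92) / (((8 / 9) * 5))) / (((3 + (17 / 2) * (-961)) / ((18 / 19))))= 3807 / 3102890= 0.00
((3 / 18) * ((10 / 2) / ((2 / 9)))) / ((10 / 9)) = 27 / 8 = 3.38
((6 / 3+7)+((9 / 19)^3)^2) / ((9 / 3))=141314790 / 47045881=3.00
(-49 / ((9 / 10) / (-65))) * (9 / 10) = 3185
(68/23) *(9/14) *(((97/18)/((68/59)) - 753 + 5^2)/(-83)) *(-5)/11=-4426745/587972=-7.53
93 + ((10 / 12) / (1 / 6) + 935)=1033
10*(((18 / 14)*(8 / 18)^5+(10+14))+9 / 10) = 11446063 / 45927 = 249.22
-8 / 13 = -0.62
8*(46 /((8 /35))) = 1610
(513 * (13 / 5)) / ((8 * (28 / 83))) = 553527 / 1120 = 494.22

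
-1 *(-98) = 98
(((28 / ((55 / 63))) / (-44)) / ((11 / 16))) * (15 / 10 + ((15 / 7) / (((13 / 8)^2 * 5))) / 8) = -164808 / 102245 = -1.61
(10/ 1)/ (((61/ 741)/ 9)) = 66690/ 61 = 1093.28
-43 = -43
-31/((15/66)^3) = -330088/125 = -2640.70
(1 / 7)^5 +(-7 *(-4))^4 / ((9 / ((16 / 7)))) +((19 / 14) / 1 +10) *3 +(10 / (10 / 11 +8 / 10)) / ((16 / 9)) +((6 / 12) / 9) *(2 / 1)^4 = 1973449448085 / 12638864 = 156141.36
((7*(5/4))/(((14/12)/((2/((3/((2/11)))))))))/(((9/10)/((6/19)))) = 200/627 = 0.32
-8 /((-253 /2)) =16 /253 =0.06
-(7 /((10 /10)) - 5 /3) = -16 /3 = -5.33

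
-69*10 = -690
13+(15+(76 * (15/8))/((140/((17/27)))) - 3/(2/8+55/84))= 242513/9576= 25.33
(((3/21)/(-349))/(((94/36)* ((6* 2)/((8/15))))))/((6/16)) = -32/1722315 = -0.00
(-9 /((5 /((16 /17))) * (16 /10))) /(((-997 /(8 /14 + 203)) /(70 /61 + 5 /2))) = 5707125 /7237223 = 0.79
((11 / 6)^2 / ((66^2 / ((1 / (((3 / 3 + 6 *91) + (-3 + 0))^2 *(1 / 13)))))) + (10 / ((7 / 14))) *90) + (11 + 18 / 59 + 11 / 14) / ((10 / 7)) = 204613638897403 / 113142251520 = 1808.46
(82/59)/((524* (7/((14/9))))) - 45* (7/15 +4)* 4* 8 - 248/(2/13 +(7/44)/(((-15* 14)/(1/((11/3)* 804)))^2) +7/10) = -12504448769349985267723/1860102942800716773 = -6722.45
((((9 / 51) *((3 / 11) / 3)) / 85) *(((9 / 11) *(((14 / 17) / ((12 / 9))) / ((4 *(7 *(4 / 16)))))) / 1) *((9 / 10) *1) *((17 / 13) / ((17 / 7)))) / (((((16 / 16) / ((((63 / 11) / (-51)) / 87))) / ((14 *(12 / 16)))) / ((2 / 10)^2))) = -750141 / 209548760135000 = -0.00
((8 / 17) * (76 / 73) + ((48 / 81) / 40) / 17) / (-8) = -41113 / 670140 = -0.06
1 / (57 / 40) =40 / 57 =0.70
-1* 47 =-47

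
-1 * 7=-7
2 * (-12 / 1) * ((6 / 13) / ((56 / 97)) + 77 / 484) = -23028 / 1001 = -23.00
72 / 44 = 18 / 11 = 1.64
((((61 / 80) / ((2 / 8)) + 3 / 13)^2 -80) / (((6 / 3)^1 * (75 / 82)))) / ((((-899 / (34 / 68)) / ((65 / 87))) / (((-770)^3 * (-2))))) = 87606870720523 / 6100614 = 14360336.64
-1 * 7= -7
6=6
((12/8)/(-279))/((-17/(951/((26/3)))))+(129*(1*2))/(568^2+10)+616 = 209486714267/340056236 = 616.04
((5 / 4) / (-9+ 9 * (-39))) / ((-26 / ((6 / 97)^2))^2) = -9 / 119691587912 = -0.00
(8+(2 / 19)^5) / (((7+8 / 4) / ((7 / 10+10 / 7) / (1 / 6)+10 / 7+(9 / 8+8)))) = 20.73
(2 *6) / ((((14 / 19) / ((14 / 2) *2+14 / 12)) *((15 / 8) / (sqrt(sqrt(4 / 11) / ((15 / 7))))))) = 1976 *11^(3 / 4) *sqrt(210) / 2475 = 69.88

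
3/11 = 0.27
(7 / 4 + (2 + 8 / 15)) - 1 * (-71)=4517 / 60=75.28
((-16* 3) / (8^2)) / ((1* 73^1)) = -3 / 292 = -0.01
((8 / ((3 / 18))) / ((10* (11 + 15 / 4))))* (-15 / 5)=-288 / 295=-0.98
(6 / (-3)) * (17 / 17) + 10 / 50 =-9 / 5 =-1.80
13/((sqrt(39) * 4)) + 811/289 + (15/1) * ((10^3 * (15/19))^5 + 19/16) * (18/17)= sqrt(39)/12 + 27884250000000124035227207/5724740888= 4870831806283164.48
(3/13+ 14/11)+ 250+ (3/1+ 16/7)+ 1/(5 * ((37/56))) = 47609566/185185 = 257.09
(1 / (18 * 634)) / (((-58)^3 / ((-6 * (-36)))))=-3 / 30925252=-0.00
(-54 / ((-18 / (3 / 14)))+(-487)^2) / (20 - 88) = -3487.79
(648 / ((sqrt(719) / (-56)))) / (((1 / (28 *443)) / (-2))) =900232704 *sqrt(719) / 719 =33573014.72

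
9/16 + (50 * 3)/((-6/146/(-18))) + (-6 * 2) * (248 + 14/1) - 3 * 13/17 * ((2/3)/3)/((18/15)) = 153137425/2448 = 62556.14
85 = 85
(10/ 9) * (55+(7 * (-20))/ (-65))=7430/ 117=63.50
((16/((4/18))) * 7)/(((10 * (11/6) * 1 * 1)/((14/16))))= 1323/55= 24.05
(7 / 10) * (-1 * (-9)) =6.30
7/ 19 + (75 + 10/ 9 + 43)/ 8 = 2609/ 171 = 15.26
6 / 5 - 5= -19 / 5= -3.80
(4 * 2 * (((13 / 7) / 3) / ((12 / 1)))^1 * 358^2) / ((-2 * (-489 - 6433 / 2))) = 3332264 / 466893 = 7.14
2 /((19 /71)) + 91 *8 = 13974 /19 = 735.47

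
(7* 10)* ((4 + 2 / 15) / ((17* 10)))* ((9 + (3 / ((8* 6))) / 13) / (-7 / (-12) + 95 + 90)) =406441 / 4921670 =0.08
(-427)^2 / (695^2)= 182329 / 483025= 0.38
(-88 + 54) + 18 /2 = -25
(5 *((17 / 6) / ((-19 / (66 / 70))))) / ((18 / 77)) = -2057 / 684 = -3.01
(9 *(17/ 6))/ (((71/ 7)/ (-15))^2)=562275/ 10082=55.77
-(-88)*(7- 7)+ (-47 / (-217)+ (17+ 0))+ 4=4604 / 217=21.22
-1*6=-6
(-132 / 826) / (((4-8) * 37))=33 / 30562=0.00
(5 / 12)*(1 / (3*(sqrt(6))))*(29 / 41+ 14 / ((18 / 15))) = 3805*sqrt(6) / 13284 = 0.70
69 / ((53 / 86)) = 5934 / 53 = 111.96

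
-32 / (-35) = 32 / 35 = 0.91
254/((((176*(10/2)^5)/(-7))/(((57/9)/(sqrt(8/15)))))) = -16891*sqrt(30)/3300000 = -0.03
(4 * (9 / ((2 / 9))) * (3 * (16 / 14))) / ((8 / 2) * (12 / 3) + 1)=3888 / 119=32.67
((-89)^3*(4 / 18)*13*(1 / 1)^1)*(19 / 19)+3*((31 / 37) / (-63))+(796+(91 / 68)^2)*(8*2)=-2023812.50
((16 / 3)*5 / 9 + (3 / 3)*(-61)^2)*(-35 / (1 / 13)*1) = -45748885 / 27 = -1694403.15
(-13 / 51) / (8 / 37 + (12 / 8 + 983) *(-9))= 962 / 33438711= 0.00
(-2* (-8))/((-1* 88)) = -2/11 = -0.18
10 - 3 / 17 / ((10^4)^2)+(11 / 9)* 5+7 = 353599999973 / 15300000000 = 23.11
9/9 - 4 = -3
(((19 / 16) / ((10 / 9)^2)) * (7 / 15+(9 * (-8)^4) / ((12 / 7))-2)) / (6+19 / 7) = 1158230367 / 488000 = 2373.42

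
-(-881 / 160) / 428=881 / 68480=0.01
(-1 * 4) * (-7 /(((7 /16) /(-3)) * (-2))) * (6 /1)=576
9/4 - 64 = -247/4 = -61.75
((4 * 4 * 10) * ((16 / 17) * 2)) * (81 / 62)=207360 / 527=393.47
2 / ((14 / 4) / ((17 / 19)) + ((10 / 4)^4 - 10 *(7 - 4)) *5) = 544 / 13389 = 0.04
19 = 19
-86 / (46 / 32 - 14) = 6.85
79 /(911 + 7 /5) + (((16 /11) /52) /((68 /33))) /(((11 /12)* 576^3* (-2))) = 5097379919639 /58871511908352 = 0.09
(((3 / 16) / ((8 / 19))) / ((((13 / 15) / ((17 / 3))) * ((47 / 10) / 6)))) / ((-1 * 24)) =-24225 / 156416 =-0.15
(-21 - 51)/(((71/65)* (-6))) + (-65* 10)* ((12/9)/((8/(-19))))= 440765/213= 2069.32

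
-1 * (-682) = 682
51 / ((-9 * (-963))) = 17 / 2889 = 0.01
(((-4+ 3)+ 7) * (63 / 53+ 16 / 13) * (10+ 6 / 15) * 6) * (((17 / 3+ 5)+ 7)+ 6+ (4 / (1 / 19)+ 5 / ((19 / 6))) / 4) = 39006.81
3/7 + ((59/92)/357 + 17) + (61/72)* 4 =2051363/98532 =20.82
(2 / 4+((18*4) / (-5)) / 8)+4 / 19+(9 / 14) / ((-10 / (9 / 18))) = -5967 / 5320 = -1.12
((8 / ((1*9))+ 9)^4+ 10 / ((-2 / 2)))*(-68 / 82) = -2131005454 / 269001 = -7921.92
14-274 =-260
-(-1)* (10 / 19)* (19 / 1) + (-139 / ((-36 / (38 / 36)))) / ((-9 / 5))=45115 / 5832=7.74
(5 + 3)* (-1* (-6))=48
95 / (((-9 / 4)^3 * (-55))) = 1216 / 8019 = 0.15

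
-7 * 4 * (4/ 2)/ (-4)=14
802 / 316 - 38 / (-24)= 3907 / 948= 4.12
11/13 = 0.85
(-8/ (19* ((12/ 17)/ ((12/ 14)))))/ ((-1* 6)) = 34/ 399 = 0.09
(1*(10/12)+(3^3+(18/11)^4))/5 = 3074903/439230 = 7.00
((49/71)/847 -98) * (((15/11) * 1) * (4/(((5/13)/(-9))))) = 1182043044/94501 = 12508.26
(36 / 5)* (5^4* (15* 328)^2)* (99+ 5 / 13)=140736009600000 / 13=10825846892307.69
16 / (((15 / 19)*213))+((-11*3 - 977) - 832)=-1841.90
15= 15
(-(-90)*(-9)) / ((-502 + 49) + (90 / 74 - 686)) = 14985 / 21049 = 0.71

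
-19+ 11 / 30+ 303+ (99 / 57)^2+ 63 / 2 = 1726753 / 5415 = 318.88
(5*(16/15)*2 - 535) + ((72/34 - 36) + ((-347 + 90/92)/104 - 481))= -254363767/243984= -1042.54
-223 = -223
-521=-521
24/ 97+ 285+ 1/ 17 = 285.31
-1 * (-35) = 35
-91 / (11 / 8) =-728 / 11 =-66.18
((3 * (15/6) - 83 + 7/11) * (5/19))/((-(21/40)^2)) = 71.48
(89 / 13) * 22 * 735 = 1439130 / 13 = 110702.31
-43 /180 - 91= -91.24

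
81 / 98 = 0.83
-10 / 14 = -5 / 7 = -0.71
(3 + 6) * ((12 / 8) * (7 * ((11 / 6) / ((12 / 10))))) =1155 / 8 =144.38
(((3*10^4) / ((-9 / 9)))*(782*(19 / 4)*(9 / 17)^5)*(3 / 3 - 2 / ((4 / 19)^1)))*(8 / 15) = 103217652000 / 4913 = 21009088.54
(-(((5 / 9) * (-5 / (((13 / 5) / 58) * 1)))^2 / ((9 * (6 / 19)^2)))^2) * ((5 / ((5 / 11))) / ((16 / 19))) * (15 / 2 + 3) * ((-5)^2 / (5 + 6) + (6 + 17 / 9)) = -1505449089887621826171875 / 59013955127088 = -25510052438.37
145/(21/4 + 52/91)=4060/163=24.91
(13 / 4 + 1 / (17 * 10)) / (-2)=-1107 / 680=-1.63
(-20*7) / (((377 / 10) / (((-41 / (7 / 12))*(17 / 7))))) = 1672800 / 2639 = 633.88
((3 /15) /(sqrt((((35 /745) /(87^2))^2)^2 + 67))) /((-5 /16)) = -10175119871688 * sqrt(27096544199280240023930077) /677413604982006000598251925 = -0.08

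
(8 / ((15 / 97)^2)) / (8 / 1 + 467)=75272 / 106875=0.70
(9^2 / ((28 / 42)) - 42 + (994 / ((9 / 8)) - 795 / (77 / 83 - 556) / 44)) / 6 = 1952299015 / 12162744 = 160.51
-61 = -61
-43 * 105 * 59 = -266385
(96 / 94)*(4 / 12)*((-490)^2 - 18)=3841312 / 47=81730.04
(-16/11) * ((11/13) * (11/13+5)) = -7.20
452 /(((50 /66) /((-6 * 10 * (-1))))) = 178992 /5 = 35798.40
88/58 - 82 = -2334/29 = -80.48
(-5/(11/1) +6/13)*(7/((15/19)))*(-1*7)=-931/2145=-0.43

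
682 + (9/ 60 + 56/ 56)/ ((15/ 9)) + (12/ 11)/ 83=62330797/ 91300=682.70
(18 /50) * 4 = 36 /25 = 1.44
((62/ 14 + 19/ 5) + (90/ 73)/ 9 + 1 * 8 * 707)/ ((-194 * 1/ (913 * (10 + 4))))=-13213350502/ 35405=-373205.78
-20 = -20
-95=-95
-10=-10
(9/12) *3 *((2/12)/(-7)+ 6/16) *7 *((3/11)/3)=177/352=0.50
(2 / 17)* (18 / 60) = 3 / 85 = 0.04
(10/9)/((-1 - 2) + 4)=10/9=1.11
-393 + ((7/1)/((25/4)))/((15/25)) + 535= 2158/15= 143.87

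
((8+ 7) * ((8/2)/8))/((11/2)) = 15/11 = 1.36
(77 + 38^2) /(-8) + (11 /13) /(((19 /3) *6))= -375643 /1976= -190.10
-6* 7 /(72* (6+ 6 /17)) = -119 /1296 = -0.09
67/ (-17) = -67/ 17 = -3.94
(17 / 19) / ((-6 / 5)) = -85 / 114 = -0.75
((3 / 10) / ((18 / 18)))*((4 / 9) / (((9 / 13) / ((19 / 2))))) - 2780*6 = -2251553 / 135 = -16678.17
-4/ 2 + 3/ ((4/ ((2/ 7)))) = -25/ 14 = -1.79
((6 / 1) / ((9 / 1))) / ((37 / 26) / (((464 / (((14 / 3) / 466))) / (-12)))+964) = 1405456 / 2032288599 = 0.00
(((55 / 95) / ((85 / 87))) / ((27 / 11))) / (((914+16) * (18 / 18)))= 3509 / 13517550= 0.00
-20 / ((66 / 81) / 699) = -188730 / 11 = -17157.27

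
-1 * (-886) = 886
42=42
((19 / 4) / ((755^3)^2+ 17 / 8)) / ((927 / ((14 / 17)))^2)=7448 / 367984060937484180032008377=0.00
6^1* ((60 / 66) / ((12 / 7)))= 35 / 11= 3.18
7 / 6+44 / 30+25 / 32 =1639 / 480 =3.41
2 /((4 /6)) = 3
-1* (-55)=55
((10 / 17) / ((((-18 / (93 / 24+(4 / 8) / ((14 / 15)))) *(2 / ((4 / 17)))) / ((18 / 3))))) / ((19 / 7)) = -65 / 1734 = -0.04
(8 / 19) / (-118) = -4 / 1121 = -0.00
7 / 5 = 1.40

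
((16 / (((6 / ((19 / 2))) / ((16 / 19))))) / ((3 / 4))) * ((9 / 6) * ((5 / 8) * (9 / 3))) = 80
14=14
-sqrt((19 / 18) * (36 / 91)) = -sqrt(3458) / 91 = -0.65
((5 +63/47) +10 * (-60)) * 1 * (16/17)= -446432/799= -558.74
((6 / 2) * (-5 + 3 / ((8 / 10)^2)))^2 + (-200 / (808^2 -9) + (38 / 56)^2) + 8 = 2185183229 / 233983232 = 9.34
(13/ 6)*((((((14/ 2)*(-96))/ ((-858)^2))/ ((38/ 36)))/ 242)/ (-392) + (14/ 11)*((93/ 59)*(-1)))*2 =-12983928899/ 1493543051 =-8.69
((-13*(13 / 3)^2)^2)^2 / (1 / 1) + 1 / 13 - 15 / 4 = 1211500425115861 / 341172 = 3550996052.18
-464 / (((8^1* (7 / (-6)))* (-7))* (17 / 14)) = -696 / 119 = -5.85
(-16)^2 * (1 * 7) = 1792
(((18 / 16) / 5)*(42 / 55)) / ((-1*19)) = -189 / 20900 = -0.01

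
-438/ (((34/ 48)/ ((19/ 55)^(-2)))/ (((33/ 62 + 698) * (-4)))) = 2754348458400/ 190247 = 14477749.76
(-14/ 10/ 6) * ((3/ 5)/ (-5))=7/ 250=0.03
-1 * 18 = -18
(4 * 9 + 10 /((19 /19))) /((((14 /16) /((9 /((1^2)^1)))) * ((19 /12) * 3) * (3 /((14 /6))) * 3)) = 1472 /57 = 25.82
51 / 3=17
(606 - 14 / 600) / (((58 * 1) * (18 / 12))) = 181793 / 26100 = 6.97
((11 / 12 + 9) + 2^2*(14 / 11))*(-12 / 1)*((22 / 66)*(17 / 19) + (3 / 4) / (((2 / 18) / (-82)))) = 99626.61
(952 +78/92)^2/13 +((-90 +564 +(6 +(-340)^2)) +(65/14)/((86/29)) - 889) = 766025985217/4139954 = 185032.49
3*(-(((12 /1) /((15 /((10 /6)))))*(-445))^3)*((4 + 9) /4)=18329194000 /9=2036577111.11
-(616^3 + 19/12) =-2804938771/12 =-233744897.58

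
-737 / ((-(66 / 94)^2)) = 148003 / 99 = 1494.98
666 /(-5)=-666 /5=-133.20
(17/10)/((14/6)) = 51/70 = 0.73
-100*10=-1000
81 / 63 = 9 / 7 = 1.29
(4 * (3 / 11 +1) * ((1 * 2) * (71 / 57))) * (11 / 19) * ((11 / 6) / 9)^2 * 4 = 962192 / 789507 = 1.22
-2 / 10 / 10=-1 / 50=-0.02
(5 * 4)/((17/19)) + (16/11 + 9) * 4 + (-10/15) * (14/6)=105382/1683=62.62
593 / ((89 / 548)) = 3651.28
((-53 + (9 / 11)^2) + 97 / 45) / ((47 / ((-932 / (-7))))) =-36375028 / 255915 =-142.14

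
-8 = -8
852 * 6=5112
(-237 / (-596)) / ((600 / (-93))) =-7347 / 119200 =-0.06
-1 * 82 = -82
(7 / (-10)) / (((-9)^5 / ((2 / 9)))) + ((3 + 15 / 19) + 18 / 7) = 2247996361 / 353408265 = 6.36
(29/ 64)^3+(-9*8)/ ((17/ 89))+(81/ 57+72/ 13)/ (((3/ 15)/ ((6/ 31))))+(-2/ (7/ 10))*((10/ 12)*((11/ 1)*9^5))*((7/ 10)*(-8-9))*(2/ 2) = 627973995099452317/ 34123022336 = 18403234.89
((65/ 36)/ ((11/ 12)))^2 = 4225/ 1089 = 3.88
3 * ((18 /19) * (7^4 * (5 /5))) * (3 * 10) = 3889620 /19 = 204716.84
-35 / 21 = -5 / 3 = -1.67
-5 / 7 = -0.71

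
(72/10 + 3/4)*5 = 159/4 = 39.75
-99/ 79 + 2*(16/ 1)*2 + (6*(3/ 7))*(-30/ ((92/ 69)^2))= 42811/ 2212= 19.35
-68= -68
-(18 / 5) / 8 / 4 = -9 / 80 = -0.11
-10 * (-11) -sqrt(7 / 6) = 110 -sqrt(42) / 6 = 108.92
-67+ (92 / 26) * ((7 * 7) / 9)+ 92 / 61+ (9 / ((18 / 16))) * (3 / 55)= -17974367 / 392535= -45.79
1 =1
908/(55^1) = 908/55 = 16.51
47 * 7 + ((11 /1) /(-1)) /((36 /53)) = 11261 /36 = 312.81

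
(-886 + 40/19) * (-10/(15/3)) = 1767.79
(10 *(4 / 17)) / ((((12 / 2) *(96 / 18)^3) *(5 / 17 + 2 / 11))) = 495 / 91136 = 0.01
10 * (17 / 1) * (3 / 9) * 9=510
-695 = -695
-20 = -20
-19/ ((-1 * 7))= 19/ 7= 2.71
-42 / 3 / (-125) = 14 / 125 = 0.11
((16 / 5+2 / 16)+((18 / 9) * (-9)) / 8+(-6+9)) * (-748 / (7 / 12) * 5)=-26126.57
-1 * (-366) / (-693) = -122 / 231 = -0.53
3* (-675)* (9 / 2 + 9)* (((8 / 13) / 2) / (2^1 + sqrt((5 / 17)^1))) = -413100 / 91 + 12150* sqrt(85) / 91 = -3308.60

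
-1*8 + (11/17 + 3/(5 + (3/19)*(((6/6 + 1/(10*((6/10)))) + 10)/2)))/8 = -159181/20264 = -7.86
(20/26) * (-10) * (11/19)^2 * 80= -968000/4693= -206.26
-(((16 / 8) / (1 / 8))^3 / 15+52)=-4876 / 15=-325.07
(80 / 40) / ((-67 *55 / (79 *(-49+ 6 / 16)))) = 30731 / 14740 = 2.08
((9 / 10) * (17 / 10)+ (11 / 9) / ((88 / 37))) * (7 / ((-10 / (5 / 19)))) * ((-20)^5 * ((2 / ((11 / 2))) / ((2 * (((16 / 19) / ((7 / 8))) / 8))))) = 180271000 / 99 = 1820919.19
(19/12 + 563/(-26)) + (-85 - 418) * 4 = -317003/156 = -2032.07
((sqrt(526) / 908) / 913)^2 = 263 / 343623816008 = 0.00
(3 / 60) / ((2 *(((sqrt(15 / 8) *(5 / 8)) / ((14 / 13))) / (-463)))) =-12964 *sqrt(30) / 4875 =-14.57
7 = 7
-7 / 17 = -0.41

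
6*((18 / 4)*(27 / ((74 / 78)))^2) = 29937843 / 1369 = 21868.40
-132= -132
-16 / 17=-0.94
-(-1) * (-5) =-5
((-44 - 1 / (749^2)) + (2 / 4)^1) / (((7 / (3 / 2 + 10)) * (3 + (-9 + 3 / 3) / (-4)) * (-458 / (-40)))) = -1122563047 / 899284603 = -1.25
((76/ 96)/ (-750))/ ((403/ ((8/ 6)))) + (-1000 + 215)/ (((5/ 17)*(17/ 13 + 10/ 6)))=-897.34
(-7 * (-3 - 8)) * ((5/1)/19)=385/19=20.26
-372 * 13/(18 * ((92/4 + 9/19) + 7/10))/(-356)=38285/1226331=0.03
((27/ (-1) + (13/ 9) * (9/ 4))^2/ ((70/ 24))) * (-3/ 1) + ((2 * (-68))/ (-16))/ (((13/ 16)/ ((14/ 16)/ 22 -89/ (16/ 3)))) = -3020375/ 4004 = -754.34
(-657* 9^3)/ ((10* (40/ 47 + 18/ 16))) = -90043164/ 3715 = -24237.73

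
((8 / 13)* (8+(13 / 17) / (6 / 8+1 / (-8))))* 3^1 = 18816 / 1105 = 17.03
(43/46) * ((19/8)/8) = 817/2944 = 0.28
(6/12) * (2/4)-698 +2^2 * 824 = 10393/4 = 2598.25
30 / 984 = 5 / 164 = 0.03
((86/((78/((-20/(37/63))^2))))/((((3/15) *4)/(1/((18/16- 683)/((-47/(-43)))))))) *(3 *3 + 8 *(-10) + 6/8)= 3494572200/19416527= 179.98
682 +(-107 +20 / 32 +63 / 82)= 189057 / 328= 576.39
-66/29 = -2.28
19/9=2.11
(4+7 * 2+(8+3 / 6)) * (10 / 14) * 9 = 2385 / 14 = 170.36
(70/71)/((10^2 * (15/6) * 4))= 7/7100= 0.00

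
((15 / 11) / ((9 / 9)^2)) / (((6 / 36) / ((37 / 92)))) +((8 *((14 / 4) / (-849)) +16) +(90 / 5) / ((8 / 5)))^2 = 2171010439693 / 2917802448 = 744.06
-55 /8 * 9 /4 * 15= -7425 /32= -232.03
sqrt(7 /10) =sqrt(70) /10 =0.84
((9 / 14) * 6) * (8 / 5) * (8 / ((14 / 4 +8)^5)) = 55296 / 225272005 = 0.00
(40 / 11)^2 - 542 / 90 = 7.20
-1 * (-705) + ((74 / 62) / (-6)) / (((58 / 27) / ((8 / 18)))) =704.96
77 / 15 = 5.13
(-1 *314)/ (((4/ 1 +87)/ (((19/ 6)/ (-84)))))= 2983/ 22932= 0.13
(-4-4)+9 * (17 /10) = 73 /10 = 7.30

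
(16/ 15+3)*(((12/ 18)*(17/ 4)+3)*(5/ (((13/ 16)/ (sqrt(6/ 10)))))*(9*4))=13664*sqrt(15)/ 13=4070.80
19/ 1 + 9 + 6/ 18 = 28.33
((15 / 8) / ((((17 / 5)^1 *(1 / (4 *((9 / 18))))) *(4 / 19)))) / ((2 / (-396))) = -141075 / 136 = -1037.32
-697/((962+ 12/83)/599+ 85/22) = -762360478/5982821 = -127.42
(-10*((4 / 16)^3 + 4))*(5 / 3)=-6425 / 96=-66.93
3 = 3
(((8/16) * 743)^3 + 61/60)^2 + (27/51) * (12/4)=643523393771392012793/244800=2628772033379869.33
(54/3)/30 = 3/5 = 0.60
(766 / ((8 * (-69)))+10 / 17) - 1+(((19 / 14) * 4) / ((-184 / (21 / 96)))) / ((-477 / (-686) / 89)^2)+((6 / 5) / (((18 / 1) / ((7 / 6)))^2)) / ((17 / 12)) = -1530577878407 / 14234214240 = -107.53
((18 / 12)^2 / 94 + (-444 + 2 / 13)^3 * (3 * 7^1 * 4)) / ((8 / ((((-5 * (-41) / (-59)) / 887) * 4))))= 1243793925661706535 / 86461651952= 14385498.05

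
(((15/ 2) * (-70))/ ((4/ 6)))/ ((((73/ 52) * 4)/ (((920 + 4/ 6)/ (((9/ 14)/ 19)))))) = -835712150/ 219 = -3816037.21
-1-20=-21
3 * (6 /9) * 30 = 60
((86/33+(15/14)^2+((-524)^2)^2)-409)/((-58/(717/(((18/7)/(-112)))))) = 116544842094238843/2871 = 40593814731535.65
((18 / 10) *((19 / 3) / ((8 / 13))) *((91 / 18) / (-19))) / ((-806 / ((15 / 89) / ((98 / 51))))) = 663 / 1236032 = 0.00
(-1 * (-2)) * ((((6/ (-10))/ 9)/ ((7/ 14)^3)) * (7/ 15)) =-112/ 225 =-0.50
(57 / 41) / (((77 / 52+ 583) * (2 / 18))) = 2964 / 138457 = 0.02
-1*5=-5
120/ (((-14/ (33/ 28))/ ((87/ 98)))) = -43065/ 4802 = -8.97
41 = 41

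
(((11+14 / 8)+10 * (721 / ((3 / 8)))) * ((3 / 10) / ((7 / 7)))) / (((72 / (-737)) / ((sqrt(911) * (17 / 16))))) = -2892607817 * sqrt(911) / 46080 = -1894681.76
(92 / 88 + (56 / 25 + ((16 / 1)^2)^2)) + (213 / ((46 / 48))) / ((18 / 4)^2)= 7462897249 / 113850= 65550.26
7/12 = 0.58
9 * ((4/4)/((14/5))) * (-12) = -270/7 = -38.57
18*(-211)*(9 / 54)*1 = -633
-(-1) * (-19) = -19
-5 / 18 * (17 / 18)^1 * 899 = -76415 / 324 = -235.85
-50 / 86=-25 / 43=-0.58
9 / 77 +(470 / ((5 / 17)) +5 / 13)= 1600100 / 1001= 1598.50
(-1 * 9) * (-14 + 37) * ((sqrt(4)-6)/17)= 828/17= 48.71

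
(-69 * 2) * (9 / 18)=-69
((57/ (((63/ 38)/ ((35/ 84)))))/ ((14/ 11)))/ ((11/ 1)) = 1805/ 1764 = 1.02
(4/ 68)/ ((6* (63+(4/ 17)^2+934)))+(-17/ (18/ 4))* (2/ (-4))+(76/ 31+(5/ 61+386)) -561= -1673026999141/ 9808015662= -170.58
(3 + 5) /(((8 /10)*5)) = 2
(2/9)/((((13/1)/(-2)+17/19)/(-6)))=152/639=0.24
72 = 72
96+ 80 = 176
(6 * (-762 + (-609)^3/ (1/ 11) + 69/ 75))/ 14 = -186339943506/ 175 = -1064799677.18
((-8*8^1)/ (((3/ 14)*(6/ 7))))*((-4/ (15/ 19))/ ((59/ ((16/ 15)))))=3813376/ 119475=31.92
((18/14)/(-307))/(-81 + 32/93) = 837/16119649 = 0.00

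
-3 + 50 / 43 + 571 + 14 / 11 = 269816 / 473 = 570.44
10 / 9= 1.11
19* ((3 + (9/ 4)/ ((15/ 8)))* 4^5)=408576/ 5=81715.20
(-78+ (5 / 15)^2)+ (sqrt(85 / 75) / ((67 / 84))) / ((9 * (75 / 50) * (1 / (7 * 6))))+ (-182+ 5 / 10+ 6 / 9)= -4657 / 18+ 784 * sqrt(255) / 3015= -254.57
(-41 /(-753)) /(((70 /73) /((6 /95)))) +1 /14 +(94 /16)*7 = 275076019 /6676600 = 41.20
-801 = -801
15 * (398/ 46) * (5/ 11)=14925/ 253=58.99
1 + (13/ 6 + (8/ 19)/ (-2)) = 337/ 114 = 2.96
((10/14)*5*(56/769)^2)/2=5600/591361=0.01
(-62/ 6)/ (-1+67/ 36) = -12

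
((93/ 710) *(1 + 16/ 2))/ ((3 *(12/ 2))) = 0.07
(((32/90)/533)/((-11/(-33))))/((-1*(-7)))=16/55965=0.00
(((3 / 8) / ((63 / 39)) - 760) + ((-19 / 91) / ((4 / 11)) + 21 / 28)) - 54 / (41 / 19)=-23419231 / 29848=-784.62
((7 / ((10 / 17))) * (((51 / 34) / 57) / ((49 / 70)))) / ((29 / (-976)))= -15.06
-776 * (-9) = 6984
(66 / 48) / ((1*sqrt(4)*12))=11 / 192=0.06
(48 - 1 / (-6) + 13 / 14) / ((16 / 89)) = 273.09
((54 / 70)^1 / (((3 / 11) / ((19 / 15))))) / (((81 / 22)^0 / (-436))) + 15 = -270747 / 175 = -1547.13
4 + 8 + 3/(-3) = 11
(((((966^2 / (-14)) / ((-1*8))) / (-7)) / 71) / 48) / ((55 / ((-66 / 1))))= 4761 / 11360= 0.42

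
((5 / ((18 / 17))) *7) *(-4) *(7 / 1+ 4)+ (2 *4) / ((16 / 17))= -26027 / 18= -1445.94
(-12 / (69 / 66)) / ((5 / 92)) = -1056 / 5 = -211.20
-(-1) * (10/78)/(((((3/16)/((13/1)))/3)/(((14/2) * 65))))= 36400/3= 12133.33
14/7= 2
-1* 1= -1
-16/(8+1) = -16/9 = -1.78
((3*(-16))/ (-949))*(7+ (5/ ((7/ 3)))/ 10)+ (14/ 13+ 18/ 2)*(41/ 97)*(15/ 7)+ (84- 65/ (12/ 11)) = 33.91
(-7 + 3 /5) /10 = -16 /25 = -0.64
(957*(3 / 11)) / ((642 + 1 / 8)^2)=16704 / 26388769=0.00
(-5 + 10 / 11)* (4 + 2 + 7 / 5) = -333 / 11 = -30.27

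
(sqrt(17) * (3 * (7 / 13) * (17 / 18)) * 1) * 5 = 595 * sqrt(17) / 78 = 31.45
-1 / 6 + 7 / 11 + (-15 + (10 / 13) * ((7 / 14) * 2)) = -11807 / 858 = -13.76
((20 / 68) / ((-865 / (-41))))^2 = 1681 / 8649481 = 0.00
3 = 3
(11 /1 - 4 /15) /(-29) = -161 /435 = -0.37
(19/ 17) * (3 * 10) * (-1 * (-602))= 343140/ 17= 20184.71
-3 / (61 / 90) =-270 / 61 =-4.43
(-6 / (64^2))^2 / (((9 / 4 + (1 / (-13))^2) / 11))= 16731 / 1599078400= 0.00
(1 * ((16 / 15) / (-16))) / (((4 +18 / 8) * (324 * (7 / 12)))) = -4 / 70875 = -0.00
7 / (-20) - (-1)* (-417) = -8347 / 20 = -417.35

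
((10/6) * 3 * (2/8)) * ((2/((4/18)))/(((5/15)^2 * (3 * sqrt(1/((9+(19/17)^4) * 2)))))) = 135 * sqrt(441005)/578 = 155.11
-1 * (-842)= 842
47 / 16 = 2.94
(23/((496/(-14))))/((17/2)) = -161/2108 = -0.08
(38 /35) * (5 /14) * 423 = 8037 /49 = 164.02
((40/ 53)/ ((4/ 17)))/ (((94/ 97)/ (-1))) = -8245/ 2491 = -3.31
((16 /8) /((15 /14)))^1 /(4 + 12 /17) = 119 /300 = 0.40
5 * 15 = 75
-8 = -8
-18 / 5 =-3.60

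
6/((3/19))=38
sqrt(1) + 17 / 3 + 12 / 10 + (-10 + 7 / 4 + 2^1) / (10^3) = 3773 / 480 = 7.86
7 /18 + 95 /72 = 41 /24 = 1.71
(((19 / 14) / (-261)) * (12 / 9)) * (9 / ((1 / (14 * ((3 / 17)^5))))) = -6156 / 41175853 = -0.00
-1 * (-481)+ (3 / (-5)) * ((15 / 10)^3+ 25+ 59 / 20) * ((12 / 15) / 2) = 473.48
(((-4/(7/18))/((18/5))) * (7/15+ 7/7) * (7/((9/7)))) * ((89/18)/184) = -6853/11178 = -0.61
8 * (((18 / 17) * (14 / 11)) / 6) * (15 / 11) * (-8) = -40320 / 2057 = -19.60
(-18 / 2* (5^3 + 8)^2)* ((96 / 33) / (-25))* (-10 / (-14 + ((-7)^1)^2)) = -1455552 / 275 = -5292.92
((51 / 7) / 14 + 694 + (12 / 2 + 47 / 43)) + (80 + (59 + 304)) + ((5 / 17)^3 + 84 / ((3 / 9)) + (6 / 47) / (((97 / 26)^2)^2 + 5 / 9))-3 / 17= 1085779647289399681275 / 777521209056904186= 1396.46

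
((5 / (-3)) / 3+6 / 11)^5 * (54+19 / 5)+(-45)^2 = 96287742552086 / 47549502495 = 2025.00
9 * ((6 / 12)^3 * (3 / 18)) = 3 / 16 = 0.19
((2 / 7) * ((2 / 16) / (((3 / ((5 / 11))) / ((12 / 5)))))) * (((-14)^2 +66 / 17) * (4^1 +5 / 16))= 117231 / 10472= 11.19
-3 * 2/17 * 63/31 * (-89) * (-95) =-3195990/527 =-6064.50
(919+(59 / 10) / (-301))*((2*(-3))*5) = -8298393 / 301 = -27569.41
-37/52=-0.71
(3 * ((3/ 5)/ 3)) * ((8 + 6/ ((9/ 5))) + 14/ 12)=15/ 2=7.50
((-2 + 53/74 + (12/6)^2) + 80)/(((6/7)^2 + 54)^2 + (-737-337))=14696521/341469300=0.04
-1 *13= -13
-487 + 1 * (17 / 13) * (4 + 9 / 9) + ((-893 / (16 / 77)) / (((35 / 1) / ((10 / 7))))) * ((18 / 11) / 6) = -384603 / 728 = -528.30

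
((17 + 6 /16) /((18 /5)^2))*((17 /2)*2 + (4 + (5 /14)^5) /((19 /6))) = 324293390525 /13243378176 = 24.49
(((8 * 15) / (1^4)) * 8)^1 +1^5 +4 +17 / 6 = 967.83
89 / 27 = 3.30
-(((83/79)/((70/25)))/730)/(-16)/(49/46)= 1909/63298592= 0.00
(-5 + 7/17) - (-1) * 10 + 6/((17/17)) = 194/17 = 11.41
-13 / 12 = -1.08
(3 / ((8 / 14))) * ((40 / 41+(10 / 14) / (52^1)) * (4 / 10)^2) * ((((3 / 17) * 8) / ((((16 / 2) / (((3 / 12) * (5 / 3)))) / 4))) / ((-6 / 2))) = -2953 / 36244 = -0.08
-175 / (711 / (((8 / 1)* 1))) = -1400 / 711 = -1.97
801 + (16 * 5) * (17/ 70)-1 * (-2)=5757/ 7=822.43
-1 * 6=-6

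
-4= -4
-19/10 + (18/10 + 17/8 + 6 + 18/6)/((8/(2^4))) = 479/20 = 23.95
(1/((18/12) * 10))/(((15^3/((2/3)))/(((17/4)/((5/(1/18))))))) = 17/27337500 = 0.00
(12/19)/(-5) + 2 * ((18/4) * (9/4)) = 7647/380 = 20.12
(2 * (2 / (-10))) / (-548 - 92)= 1 / 1600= 0.00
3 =3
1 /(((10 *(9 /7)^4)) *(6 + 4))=0.00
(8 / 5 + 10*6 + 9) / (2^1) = 353 / 10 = 35.30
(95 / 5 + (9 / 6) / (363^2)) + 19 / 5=10014449 / 439230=22.80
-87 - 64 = -151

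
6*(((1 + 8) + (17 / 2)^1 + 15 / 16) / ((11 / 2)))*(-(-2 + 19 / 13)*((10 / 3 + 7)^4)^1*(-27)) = -1907070865 / 572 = -3334039.97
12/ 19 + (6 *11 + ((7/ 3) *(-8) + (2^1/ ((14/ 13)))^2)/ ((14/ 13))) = 2052889/ 39102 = 52.50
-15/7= -2.14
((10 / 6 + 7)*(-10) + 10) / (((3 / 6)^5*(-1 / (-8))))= -58880 / 3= -19626.67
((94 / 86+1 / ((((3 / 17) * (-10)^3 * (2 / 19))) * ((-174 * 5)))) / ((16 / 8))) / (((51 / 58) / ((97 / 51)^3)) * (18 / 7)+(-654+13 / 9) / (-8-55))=14107455805923711 / 275845961256400000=0.05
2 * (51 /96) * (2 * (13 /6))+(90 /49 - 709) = -1652419 /2352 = -702.56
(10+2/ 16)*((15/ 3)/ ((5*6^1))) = 27/ 16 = 1.69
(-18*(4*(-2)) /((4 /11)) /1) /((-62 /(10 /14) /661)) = -654390 /217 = -3015.62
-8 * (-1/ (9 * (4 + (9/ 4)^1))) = 32/ 225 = 0.14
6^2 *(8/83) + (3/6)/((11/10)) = 3583/913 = 3.92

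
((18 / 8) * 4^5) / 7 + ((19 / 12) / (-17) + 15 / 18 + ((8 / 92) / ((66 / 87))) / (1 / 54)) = 121417717 / 361284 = 336.07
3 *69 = 207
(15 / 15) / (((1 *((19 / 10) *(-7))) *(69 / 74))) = -740 / 9177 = -0.08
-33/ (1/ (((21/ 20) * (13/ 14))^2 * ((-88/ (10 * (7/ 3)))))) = 1656369/ 14000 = 118.31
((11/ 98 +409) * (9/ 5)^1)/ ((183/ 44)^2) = 38810024/ 911645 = 42.57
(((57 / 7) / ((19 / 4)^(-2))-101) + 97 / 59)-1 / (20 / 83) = 2650379 / 33040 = 80.22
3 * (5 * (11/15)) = 11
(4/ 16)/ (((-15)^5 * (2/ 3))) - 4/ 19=-8100019/ 38475000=-0.21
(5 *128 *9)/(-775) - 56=-9832/155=-63.43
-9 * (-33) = 297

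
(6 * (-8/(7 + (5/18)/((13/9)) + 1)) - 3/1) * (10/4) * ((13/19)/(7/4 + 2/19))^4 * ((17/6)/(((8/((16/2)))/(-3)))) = 97728887360/28063045431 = 3.48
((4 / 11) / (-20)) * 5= -1 / 11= -0.09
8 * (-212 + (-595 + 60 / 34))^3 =-20521313614152 / 4913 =-4176941505.02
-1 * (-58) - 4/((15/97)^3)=-3454942/3375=-1023.69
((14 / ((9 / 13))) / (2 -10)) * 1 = -91 / 36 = -2.53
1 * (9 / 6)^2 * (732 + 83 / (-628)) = 4136517 / 2512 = 1646.70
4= 4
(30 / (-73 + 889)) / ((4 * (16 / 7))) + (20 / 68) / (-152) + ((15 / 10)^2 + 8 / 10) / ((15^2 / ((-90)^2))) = 90793149 / 826880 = 109.80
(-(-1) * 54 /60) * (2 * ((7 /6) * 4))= 42 /5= 8.40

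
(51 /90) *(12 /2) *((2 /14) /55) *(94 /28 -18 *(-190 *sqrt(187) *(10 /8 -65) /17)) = 799 /26950 -8721 *sqrt(187) /77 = -1548.77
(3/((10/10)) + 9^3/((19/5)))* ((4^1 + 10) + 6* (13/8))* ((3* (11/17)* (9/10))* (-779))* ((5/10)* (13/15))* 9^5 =-109580927125527/680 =-161148422243.42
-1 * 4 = -4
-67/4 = -16.75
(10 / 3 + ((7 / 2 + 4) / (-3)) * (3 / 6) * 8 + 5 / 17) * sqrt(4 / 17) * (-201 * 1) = 43550 * sqrt(17) / 289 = 621.32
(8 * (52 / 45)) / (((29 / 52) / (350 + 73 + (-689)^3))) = -7075445308672 / 1305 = -5421797171.40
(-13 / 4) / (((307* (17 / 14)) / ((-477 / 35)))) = 6201 / 52190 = 0.12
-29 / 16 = -1.81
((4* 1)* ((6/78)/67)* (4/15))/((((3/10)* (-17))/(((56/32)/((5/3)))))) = -56/222105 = -0.00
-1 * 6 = -6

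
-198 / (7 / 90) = -17820 / 7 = -2545.71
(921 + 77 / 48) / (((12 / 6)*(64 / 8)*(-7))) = -44285 / 5376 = -8.24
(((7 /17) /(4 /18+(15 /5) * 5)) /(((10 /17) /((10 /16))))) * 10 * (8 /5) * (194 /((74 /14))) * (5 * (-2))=-168.78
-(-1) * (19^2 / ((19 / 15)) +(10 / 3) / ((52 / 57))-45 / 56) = 209555 / 728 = 287.85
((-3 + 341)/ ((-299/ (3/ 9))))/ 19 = -26/ 1311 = -0.02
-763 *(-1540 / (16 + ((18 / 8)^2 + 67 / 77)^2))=356694711296 / 15541333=22951.36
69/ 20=3.45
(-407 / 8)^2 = 2588.27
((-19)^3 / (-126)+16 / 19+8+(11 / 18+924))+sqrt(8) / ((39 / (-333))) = 394168 / 399 - 222 * sqrt(2) / 13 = 963.74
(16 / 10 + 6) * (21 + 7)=1064 / 5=212.80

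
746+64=810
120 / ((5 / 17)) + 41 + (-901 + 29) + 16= -407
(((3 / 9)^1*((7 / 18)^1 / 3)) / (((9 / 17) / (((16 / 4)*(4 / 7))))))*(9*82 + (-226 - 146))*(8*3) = 132736 / 81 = 1638.72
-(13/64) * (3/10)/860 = -39/550400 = -0.00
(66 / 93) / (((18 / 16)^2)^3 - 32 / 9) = -0.46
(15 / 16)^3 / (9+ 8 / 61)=205875 / 2281472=0.09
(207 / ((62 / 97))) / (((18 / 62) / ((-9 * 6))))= -60237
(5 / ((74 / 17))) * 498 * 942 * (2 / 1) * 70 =2791240200 / 37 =75438924.32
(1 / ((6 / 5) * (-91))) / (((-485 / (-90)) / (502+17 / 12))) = -0.86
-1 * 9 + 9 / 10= -81 / 10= -8.10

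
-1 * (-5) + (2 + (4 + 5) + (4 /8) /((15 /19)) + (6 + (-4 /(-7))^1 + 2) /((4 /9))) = 7543 /210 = 35.92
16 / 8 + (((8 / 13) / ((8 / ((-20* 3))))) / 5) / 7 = 170 / 91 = 1.87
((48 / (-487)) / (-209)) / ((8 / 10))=60 / 101783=0.00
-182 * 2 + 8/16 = -727/2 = -363.50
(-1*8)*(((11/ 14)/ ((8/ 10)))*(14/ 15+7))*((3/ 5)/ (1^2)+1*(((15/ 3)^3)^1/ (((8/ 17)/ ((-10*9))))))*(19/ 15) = 566245163/ 300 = 1887483.88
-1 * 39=-39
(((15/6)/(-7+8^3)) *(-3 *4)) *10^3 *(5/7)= -30000/707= -42.43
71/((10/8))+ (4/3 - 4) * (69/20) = 238/5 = 47.60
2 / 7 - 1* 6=-5.71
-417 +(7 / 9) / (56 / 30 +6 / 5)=-57511 / 138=-416.75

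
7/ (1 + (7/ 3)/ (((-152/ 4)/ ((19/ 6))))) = 252/ 29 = 8.69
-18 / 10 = -9 / 5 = -1.80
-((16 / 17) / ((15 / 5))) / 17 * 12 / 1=-64 / 289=-0.22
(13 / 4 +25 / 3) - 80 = -821 / 12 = -68.42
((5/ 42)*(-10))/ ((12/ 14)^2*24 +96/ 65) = -11375/ 182592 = -0.06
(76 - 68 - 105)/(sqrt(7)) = -36.66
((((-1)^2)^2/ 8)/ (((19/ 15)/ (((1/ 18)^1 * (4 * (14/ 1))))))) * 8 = 140/ 57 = 2.46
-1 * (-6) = 6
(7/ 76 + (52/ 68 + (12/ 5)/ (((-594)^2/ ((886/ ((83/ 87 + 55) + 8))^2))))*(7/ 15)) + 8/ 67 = 5837664738867782/ 10259872950638025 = 0.57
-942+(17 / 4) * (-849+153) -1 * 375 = -4275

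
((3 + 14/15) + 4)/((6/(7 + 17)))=476/15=31.73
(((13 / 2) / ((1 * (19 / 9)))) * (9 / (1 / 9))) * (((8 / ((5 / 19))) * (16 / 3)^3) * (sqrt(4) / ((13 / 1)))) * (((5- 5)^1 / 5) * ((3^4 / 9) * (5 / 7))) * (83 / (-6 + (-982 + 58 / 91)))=0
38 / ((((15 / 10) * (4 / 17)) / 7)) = 2261 / 3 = 753.67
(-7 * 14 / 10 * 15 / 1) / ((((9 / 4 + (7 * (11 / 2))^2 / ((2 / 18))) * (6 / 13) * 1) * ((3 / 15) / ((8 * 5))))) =-25480 / 5337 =-4.77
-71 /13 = -5.46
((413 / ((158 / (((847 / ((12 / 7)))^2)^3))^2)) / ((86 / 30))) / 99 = 354245853096662502487726766415490905598630902515 / 28713017575143899136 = 12337465129521035788073510000.00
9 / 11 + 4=53 / 11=4.82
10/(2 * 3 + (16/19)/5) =475/293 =1.62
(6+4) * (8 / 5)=16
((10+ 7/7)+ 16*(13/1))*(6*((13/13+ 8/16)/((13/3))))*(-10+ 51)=242433/13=18648.69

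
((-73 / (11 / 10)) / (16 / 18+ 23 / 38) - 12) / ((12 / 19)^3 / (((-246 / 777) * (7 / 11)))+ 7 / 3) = -3664846008 / 70346353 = -52.10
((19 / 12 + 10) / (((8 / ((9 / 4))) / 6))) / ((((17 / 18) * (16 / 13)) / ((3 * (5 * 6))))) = 1513.45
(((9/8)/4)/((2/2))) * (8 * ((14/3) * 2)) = 21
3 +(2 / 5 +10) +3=82 / 5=16.40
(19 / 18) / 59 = 19 / 1062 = 0.02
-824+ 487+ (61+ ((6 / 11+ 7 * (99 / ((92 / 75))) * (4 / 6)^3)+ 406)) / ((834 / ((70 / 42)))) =-212519827 / 633006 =-335.73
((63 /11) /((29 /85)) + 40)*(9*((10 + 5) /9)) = 271725 /319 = 851.80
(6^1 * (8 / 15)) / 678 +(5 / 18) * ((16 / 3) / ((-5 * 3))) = -4304 / 45765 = -0.09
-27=-27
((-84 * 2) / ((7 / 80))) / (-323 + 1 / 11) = 220 / 37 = 5.95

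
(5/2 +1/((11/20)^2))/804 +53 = 10313509/194568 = 53.01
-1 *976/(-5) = 976/5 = 195.20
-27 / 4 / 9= -3 / 4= -0.75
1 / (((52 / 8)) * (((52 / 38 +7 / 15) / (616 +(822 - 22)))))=807120 / 6799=118.71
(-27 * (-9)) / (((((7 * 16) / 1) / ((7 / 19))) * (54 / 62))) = 279 / 304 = 0.92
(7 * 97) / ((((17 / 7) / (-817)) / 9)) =-34948809 / 17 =-2055812.29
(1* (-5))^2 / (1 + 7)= 25 / 8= 3.12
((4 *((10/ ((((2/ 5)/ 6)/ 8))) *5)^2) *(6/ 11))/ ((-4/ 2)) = -432000000/ 11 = -39272727.27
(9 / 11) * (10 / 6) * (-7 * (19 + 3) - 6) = -2400 / 11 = -218.18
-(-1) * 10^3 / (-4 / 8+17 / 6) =428.57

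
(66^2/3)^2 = 2108304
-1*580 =-580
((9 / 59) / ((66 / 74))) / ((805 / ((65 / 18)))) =481 / 626934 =0.00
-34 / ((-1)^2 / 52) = -1768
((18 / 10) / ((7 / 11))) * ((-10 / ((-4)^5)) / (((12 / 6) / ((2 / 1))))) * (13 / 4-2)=495 / 14336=0.03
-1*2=-2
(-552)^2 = 304704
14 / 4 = 7 / 2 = 3.50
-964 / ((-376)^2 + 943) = -0.01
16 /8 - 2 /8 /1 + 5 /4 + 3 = 6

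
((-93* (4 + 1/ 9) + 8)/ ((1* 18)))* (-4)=2246/ 27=83.19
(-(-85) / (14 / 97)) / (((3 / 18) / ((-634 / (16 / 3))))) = -23522985 / 56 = -420053.30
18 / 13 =1.38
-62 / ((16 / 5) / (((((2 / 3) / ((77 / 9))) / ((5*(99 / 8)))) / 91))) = -0.00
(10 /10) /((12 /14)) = 7 /6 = 1.17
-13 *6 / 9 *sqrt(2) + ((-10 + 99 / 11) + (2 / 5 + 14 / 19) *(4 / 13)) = -26 *sqrt(2) / 3 - 803 / 1235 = -12.91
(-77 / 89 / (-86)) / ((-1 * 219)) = -77 / 1676226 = -0.00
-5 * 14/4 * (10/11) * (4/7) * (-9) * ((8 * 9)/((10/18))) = 116640/11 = 10603.64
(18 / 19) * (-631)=-597.79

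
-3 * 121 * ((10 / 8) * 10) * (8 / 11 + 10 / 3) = -18425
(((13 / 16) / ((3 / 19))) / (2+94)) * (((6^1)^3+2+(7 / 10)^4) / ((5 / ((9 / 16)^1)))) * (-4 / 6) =-0.88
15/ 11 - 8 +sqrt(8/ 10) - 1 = -84/ 11 +2 * sqrt(5)/ 5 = -6.74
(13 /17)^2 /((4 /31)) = 5239 /1156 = 4.53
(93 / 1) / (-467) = -0.20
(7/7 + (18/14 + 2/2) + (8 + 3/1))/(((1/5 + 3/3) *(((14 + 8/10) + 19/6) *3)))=2500/11319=0.22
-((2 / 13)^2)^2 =-0.00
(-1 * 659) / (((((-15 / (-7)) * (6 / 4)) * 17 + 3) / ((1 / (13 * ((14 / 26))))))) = -1318 / 807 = -1.63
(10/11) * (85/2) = 425/11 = 38.64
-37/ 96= -0.39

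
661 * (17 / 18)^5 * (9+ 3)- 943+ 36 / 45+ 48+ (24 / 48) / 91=362963525191 / 71646120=5066.06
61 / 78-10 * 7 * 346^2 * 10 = -6536493539 / 78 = -83801199.22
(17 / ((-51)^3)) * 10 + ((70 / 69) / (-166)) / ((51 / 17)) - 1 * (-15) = 223389470 / 14895927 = 15.00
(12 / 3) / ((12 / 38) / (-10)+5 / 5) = 95 / 23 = 4.13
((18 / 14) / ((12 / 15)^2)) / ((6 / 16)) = 75 / 14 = 5.36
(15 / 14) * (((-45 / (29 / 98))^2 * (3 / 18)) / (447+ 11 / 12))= 333396 / 36163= 9.22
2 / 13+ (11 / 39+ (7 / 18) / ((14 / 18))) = 73 / 78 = 0.94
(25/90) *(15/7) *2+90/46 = 1520/483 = 3.15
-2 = -2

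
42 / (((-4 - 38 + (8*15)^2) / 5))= 35 / 2393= 0.01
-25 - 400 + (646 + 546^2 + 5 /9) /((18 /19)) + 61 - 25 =51025379 /162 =314971.48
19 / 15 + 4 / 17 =1.50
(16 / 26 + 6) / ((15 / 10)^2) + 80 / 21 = 5528 / 819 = 6.75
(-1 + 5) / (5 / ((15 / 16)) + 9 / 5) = 60 / 107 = 0.56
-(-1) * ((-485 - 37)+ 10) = -512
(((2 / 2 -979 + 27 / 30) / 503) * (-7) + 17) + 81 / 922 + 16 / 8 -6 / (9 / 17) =74268643 / 3478245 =21.35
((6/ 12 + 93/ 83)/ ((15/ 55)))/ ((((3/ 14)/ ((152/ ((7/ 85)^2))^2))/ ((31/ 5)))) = 22125828072392000/ 256221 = 86354467714.95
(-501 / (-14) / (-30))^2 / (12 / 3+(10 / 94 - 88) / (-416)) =34080358 / 100865275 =0.34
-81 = -81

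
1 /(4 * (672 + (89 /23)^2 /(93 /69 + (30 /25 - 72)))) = 183701 /493629868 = 0.00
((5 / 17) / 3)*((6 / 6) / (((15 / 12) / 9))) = 12 / 17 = 0.71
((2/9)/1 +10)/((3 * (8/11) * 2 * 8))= 253/864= 0.29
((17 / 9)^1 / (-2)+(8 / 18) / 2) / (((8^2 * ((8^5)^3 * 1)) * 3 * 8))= -13 / 972777519512027136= -0.00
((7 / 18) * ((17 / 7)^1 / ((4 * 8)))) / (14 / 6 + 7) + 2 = 2.00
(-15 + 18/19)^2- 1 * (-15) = 76704/361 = 212.48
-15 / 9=-5 / 3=-1.67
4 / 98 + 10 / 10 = 51 / 49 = 1.04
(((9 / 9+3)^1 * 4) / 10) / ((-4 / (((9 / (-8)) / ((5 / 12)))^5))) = 14348907 / 250000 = 57.40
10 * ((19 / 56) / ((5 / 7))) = 19 / 4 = 4.75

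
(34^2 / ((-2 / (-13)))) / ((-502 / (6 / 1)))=-22542 / 251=-89.81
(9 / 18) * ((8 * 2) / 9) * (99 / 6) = 44 / 3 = 14.67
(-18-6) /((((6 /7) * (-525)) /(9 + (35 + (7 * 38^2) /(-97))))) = -4672 /1455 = -3.21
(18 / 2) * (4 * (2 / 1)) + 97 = 169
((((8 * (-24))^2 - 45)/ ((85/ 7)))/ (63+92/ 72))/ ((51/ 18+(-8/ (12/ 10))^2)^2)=1503098856/ 71221547345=0.02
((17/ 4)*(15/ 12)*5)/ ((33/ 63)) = 8925/ 176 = 50.71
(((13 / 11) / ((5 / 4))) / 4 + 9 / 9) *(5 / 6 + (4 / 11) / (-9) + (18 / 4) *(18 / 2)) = 277984 / 5445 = 51.05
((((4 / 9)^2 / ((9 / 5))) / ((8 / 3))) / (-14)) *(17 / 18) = -85 / 30618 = -0.00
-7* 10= -70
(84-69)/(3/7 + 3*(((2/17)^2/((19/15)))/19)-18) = -3651515/4277069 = -0.85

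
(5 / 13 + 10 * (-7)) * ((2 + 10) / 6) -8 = -1914 / 13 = -147.23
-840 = -840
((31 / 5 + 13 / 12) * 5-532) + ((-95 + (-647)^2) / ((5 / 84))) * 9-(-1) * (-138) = 3796720993 / 60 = 63278683.22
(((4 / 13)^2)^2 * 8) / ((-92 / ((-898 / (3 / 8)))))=3678208 / 1970709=1.87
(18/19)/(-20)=-0.05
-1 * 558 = -558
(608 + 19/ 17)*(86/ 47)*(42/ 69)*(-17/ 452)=-3116855/ 122153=-25.52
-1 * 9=-9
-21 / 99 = -7 / 33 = -0.21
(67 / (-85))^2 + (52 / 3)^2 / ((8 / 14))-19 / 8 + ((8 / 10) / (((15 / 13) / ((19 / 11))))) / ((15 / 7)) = 15008843107 / 28611000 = 524.58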